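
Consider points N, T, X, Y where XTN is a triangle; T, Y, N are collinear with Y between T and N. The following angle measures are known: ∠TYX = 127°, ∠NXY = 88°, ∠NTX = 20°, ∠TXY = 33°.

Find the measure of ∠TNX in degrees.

1. ∠NYX = 53°  [linear pair at Y on TN]
2. ∠XNY = 39°  [△XYN]
3. ∠TNX = 39°  [Y on ray NT]

∠TNX = 39°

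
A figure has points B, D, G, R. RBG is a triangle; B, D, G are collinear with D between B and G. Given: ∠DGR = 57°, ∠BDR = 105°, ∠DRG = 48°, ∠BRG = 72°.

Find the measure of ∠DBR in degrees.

1. ∠BGR = 57°  [D on ray GB]
2. ∠GBR = 51°  [△RBG]
3. ∠DBR = 51°  [D on ray BG]

∠DBR = 51°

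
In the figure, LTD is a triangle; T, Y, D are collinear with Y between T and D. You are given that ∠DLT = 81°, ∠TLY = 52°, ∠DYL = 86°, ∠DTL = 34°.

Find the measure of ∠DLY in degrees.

∠DLY = 29°

1. ∠LDT = 65°  [△LTD]
2. ∠LDY = 65°  [Y on ray DT]
3. ∠DLY = 29°  [△LYD]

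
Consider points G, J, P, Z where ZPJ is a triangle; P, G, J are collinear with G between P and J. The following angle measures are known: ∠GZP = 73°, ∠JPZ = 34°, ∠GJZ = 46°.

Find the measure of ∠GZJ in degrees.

∠GZJ = 27°

1. ∠GPZ = 34°  [G on ray PJ]
2. ∠PGZ = 73°  [△ZPG]
3. ∠JGZ = 107°  [linear pair at G on PJ]
4. ∠GZJ = 27°  [△ZGJ]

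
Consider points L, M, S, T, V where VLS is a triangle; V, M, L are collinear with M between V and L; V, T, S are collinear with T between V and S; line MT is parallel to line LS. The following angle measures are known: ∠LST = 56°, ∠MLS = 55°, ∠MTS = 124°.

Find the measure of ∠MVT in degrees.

1. ∠SLV = 55°  [M on ray LV]
2. ∠MTV = 56°  [linear pair at T on VS]
3. ∠TMV = 55°  [MT∥LS, corresponding at M]
4. ∠MVT = 69°  [△VMT]

∠MVT = 69°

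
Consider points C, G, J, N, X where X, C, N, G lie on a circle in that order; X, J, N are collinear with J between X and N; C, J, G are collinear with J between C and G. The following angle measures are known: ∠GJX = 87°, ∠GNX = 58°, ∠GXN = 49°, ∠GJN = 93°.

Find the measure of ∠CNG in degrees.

1. ∠CGN = 29°  [△NJG]
2. ∠GCN = 49°  [same arc NG]
3. ∠CNG = 102°  [△CNG]

∠CNG = 102°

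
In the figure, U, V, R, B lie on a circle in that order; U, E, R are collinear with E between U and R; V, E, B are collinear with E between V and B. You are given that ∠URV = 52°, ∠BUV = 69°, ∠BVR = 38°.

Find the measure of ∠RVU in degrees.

1. ∠UBV = 52°  [same arc UV]
2. ∠REV = 90°  [△VER]
3. ∠BVU = 59°  [△UVB]
4. ∠UEV = 90°  [linear pair at E on UR]
5. ∠RUV = 31°  [△UEV]
6. ∠RVU = 97°  [△UVR]

∠RVU = 97°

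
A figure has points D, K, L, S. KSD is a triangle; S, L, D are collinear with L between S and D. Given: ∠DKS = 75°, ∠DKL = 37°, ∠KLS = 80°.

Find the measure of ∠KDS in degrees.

1. ∠DLK = 100°  [linear pair at L on SD]
2. ∠KDL = 43°  [△KLD]
3. ∠KDS = 43°  [L on ray DS]

∠KDS = 43°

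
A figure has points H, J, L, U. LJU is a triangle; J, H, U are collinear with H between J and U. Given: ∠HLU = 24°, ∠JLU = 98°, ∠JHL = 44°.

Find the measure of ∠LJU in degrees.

1. ∠LHU = 136°  [linear pair at H on JU]
2. ∠HUL = 20°  [△LHU]
3. ∠JUL = 20°  [H on ray UJ]
4. ∠LJU = 62°  [△LJU]

∠LJU = 62°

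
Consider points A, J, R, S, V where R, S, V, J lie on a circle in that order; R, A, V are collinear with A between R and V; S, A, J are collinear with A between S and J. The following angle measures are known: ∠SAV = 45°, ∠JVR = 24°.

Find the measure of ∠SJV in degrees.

∠SJV = 21°

1. ∠JAR = 45°  [vertical angles at A]
2. ∠JAV = 135°  [linear pair at A on RV]
3. ∠SJV = 21°  [△VAJ]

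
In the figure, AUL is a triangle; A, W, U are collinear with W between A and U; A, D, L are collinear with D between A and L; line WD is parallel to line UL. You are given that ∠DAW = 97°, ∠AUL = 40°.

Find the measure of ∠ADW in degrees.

1. ∠LAU = 97°  [W on AU, D on AL]
2. ∠ALU = 43°  [△AUL]
3. ∠ADW = 43°  [WD∥UL, corresponding at D]

∠ADW = 43°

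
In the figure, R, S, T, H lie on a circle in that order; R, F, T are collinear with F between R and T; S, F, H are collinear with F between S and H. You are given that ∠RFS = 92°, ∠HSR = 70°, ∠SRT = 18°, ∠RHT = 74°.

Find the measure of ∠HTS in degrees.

1. ∠HTR = 70°  [same arc RH]
2. ∠SHT = 18°  [same arc ST]
3. ∠HRT = 36°  [△RTH]
4. ∠HST = 36°  [same arc TH]
5. ∠HTS = 126°  [△STH]

∠HTS = 126°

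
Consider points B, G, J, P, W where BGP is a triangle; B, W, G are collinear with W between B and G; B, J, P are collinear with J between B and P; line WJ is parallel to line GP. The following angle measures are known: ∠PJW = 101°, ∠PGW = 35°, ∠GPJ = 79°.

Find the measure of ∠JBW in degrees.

∠JBW = 66°

1. ∠BGP = 35°  [W on ray GB]
2. ∠BPG = 79°  [J on ray PB]
3. ∠GBP = 66°  [△BGP]
4. ∠JBW = 66°  [W on BG, J on BP]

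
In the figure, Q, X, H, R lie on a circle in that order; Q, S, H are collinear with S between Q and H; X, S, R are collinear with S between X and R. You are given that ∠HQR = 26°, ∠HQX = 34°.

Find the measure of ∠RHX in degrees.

1. ∠HXR = 26°  [same arc HR]
2. ∠HRX = 34°  [same arc XH]
3. ∠RHX = 120°  [△XHR]

∠RHX = 120°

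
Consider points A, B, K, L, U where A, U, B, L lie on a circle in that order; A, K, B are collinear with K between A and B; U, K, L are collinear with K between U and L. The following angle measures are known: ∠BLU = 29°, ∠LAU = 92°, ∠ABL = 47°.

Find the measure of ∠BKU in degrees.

1. ∠BAU = 29°  [same arc UB]
2. ∠AUL = 47°  [same arc AL]
3. ∠AKU = 104°  [△AKU]
4. ∠BKU = 76°  [linear pair at K on AB]

∠BKU = 76°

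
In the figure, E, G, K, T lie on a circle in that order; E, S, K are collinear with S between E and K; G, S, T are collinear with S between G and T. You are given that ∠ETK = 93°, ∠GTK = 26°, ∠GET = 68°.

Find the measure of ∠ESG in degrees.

1. ∠EGK = 87°  [cyclic EGKT, opposite ∠G+∠T]
2. ∠GEK = 26°  [same arc GK]
3. ∠GKT = 112°  [cyclic EGKT, opposite ∠E+∠K]
4. ∠EKG = 67°  [△EGK]
5. ∠KGT = 42°  [△GKT]
6. ∠GSK = 71°  [△GSK]
7. ∠ESG = 109°  [linear pair at S on EK]

∠ESG = 109°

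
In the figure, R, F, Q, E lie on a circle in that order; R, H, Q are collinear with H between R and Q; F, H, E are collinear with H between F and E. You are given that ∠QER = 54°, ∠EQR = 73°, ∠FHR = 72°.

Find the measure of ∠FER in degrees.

∠FER = 19°

1. ∠QFR = 126°  [cyclic RFQE, opposite ∠F+∠E]
2. ∠EFR = 73°  [same arc RE]
3. ∠FRQ = 35°  [△RHF]
4. ∠FQR = 19°  [△RFQ]
5. ∠FER = 19°  [same arc RF]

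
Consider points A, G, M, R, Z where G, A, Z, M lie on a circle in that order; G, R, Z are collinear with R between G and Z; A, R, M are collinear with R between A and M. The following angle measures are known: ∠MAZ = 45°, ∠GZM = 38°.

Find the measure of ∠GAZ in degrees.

1. ∠MGZ = 45°  [same arc ZM]
2. ∠GMZ = 97°  [△GZM]
3. ∠GAZ = 83°  [cyclic GAZM, opposite ∠A+∠M]

∠GAZ = 83°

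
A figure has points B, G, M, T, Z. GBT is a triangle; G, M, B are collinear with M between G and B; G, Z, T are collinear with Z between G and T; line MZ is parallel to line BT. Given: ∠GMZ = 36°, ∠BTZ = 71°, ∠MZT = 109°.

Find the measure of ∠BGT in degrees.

∠BGT = 73°

1. ∠GBT = 36°  [MZ∥BT, corresponding at M]
2. ∠BTG = 71°  [Z on ray TG]
3. ∠BGT = 73°  [△GBT]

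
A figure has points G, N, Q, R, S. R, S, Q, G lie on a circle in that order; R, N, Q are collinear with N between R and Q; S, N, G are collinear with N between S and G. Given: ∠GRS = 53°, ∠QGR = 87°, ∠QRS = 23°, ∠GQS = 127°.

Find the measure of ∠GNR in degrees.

∠GNR = 86°

1. ∠QSR = 93°  [cyclic RSQG, opposite ∠S+∠G]
2. ∠QGS = 23°  [same arc SQ]
3. ∠RQS = 64°  [△RSQ]
4. ∠GSQ = 30°  [△SQG]
5. ∠RGS = 64°  [same arc RS]
6. ∠GRQ = 30°  [same arc QG]
7. ∠GNR = 86°  [△RNG]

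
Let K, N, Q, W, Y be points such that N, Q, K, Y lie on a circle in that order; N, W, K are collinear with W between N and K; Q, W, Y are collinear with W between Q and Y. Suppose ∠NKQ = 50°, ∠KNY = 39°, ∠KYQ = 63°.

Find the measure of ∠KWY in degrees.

1. ∠NYQ = 50°  [same arc NQ]
2. ∠NWY = 91°  [△NWY]
3. ∠KWY = 89°  [linear pair at W on NK]

∠KWY = 89°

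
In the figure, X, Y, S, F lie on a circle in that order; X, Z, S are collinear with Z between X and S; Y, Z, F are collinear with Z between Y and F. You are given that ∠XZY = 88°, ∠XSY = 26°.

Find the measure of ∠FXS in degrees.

1. ∠FZS = 88°  [vertical angles at Z]
2. ∠XFY = 26°  [same arc XY]
3. ∠FZX = 92°  [linear pair at Z on XS]
4. ∠FXS = 62°  [△XZF]

∠FXS = 62°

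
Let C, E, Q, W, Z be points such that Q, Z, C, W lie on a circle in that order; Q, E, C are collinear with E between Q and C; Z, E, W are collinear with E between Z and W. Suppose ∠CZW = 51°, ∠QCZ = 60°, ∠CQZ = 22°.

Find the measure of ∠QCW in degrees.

∠QCW = 47°

1. ∠CQW = 51°  [same arc CW]
2. ∠CZQ = 98°  [△QZC]
3. ∠CWQ = 82°  [cyclic QZCW, opposite ∠Z+∠W]
4. ∠QCW = 47°  [△QCW]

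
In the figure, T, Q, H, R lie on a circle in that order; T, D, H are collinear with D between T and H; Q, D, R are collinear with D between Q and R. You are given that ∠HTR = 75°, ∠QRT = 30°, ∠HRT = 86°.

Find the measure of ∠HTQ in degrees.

∠HTQ = 56°

1. ∠QHT = 30°  [same arc TQ]
2. ∠HQT = 94°  [cyclic TQHR, opposite ∠Q+∠R]
3. ∠HTQ = 56°  [△TQH]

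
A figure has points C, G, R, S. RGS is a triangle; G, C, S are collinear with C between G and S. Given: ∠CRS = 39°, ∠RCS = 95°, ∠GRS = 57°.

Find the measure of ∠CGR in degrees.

∠CGR = 77°

1. ∠CSR = 46°  [△RCS]
2. ∠GSR = 46°  [C on ray SG]
3. ∠RGS = 77°  [△RGS]
4. ∠CGR = 77°  [C on ray GS]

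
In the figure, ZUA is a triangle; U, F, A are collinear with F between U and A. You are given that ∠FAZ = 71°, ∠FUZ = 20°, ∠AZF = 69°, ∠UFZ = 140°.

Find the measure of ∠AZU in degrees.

1. ∠UAZ = 71°  [F on ray AU]
2. ∠AUZ = 20°  [F on ray UA]
3. ∠AZU = 89°  [△ZUA]

∠AZU = 89°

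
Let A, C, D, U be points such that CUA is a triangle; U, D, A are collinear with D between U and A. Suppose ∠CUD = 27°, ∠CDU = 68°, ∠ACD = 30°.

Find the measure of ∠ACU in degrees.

∠ACU = 115°

1. ∠AUC = 27°  [D on ray UA]
2. ∠ADC = 112°  [linear pair at D on UA]
3. ∠CAD = 38°  [△CDA]
4. ∠CAU = 38°  [D on ray AU]
5. ∠ACU = 115°  [△CUA]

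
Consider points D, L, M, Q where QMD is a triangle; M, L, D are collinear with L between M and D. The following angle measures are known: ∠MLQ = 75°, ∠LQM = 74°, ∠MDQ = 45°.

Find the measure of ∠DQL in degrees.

1. ∠DLQ = 105°  [linear pair at L on MD]
2. ∠LDQ = 45°  [L on ray DM]
3. ∠DQL = 30°  [△QLD]

∠DQL = 30°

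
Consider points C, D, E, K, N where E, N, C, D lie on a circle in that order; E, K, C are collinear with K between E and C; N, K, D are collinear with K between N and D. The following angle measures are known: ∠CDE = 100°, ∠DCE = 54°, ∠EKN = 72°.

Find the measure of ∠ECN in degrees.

∠ECN = 46°

1. ∠CNE = 80°  [cyclic ENCD, opposite ∠N+∠D]
2. ∠DNE = 54°  [same arc ED]
3. ∠CEN = 54°  [△EKN]
4. ∠ECN = 46°  [△ENC]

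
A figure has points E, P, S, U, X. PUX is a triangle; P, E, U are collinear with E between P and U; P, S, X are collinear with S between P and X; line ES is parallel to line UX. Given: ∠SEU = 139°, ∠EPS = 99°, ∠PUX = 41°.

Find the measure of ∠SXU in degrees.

∠SXU = 40°

1. ∠UPX = 99°  [E on PU, S on PX]
2. ∠PXU = 40°  [△PUX]
3. ∠SXU = 40°  [S on ray XP]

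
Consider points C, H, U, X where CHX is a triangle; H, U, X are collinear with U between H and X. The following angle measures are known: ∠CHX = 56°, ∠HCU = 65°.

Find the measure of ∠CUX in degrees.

∠CUX = 121°

1. ∠CHU = 56°  [U on ray HX]
2. ∠CUH = 59°  [△CHU]
3. ∠CUX = 121°  [linear pair at U on HX]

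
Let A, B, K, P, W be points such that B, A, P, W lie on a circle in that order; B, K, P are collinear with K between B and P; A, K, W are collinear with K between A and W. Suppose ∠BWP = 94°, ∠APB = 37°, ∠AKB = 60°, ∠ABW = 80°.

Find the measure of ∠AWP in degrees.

1. ∠BAP = 86°  [cyclic BAPW, opposite ∠A+∠W]
2. ∠ABP = 57°  [△BAP]
3. ∠AWP = 57°  [same arc AP]

∠AWP = 57°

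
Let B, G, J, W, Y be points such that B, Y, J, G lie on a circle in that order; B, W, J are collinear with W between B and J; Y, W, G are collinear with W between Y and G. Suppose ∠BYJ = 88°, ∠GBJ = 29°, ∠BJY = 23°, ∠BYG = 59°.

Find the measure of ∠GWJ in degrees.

1. ∠BGJ = 92°  [cyclic BYJG, opposite ∠Y+∠G]
2. ∠JBY = 69°  [△BYJ]
3. ∠BJG = 59°  [△BJG]
4. ∠JGY = 69°  [same arc YJ]
5. ∠GWJ = 52°  [△JWG]

∠GWJ = 52°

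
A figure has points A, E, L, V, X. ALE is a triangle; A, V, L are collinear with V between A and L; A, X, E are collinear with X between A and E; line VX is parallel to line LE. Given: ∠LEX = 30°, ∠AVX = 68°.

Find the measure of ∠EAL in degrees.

∠EAL = 82°

1. ∠AEL = 30°  [X on ray EA]
2. ∠ALE = 68°  [VX∥LE, corresponding at V]
3. ∠EAL = 82°  [△ALE]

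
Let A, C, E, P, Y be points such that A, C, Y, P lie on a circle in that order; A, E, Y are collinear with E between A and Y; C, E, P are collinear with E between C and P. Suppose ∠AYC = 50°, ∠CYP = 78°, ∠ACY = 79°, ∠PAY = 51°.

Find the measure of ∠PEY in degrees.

1. ∠CAY = 51°  [△ACY]
2. ∠APY = 101°  [cyclic ACYP, opposite ∠C+∠P]
3. ∠AYP = 28°  [△AYP]
4. ∠CPY = 51°  [same arc CY]
5. ∠PEY = 101°  [△YEP]

∠PEY = 101°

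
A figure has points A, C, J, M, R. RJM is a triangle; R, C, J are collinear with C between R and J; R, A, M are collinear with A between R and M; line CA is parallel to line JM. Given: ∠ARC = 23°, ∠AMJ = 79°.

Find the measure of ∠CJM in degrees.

∠CJM = 78°

1. ∠JRM = 23°  [C on RJ, A on RM]
2. ∠JMR = 79°  [A on ray MR]
3. ∠MJR = 78°  [△RJM]
4. ∠CJM = 78°  [C on ray JR]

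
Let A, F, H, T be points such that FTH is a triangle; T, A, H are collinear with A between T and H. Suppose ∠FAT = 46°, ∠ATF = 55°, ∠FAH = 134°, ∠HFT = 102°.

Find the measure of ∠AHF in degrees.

1. ∠FTH = 55°  [A on ray TH]
2. ∠FHT = 23°  [△FTH]
3. ∠AHF = 23°  [A on ray HT]

∠AHF = 23°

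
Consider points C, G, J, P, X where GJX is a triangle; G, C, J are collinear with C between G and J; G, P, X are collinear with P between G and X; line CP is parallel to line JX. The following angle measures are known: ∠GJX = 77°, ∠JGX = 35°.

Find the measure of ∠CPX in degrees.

1. ∠GXJ = 68°  [△GJX]
2. ∠CPG = 68°  [CP∥JX, corresponding at P]
3. ∠CPX = 112°  [linear pair at P on GX]

∠CPX = 112°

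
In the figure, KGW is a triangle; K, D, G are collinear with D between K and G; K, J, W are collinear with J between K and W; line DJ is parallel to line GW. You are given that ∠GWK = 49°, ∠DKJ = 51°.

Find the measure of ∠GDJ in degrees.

∠GDJ = 100°

1. ∠DJK = 49°  [DJ∥GW, corresponding at J]
2. ∠JDK = 80°  [△KDJ]
3. ∠GDJ = 100°  [linear pair at D on KG]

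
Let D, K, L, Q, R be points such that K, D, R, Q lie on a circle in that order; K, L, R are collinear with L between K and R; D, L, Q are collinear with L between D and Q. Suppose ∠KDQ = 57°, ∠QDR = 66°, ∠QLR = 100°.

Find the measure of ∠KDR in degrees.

∠KDR = 123°

1. ∠KRQ = 57°  [same arc KQ]
2. ∠QKR = 66°  [same arc RQ]
3. ∠KQR = 57°  [△KRQ]
4. ∠KDR = 123°  [cyclic KDRQ, opposite ∠D+∠Q]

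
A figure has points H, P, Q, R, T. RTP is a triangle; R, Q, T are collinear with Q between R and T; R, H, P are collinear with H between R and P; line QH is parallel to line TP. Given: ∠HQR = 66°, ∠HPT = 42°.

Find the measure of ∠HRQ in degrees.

∠HRQ = 72°

1. ∠PTR = 66°  [QH∥TP, corresponding at Q]
2. ∠RPT = 42°  [H on ray PR]
3. ∠PRT = 72°  [△RTP]
4. ∠HRQ = 72°  [Q on RT, H on RP]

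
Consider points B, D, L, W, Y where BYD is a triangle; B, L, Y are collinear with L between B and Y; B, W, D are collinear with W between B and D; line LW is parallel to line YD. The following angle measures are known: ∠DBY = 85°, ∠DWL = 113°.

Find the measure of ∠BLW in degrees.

∠BLW = 28°

1. ∠LBW = 85°  [L on BY, W on BD]
2. ∠BWL = 67°  [linear pair at W on BD]
3. ∠BLW = 28°  [△BLW]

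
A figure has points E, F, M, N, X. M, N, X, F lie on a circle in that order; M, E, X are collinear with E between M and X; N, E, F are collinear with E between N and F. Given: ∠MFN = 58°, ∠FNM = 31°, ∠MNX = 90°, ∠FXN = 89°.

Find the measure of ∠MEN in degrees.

1. ∠MXN = 58°  [same arc MN]
2. ∠NMX = 32°  [△MNX]
3. ∠MEN = 117°  [△MEN]

∠MEN = 117°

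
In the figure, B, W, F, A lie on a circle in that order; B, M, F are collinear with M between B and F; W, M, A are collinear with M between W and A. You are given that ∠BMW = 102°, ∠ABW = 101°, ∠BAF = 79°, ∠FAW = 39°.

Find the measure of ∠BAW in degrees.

∠BAW = 40°

1. ∠AMF = 102°  [vertical angles at M]
2. ∠AFW = 79°  [cyclic BWFA, opposite ∠B+∠F]
3. ∠AWF = 62°  [△WFA]
4. ∠AMB = 78°  [linear pair at M on BF]
5. ∠ABF = 62°  [same arc FA]
6. ∠BAW = 40°  [△BMA]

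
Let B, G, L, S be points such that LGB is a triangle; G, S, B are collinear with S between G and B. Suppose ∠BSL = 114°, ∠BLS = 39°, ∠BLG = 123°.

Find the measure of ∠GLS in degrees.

∠GLS = 84°

1. ∠LBS = 27°  [△LSB]
2. ∠GSL = 66°  [linear pair at S on GB]
3. ∠GBL = 27°  [S on ray BG]
4. ∠BGL = 30°  [△LGB]
5. ∠LGS = 30°  [S on ray GB]
6. ∠GLS = 84°  [△LGS]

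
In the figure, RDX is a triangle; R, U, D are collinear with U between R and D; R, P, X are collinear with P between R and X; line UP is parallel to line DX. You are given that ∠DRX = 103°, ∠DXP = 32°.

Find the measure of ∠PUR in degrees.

∠PUR = 45°

1. ∠DXR = 32°  [P on ray XR]
2. ∠RDX = 45°  [△RDX]
3. ∠PUR = 45°  [UP∥DX, corresponding at U]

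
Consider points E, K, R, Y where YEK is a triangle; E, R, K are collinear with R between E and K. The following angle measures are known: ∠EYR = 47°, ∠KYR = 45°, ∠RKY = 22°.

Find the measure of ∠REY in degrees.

∠REY = 66°

1. ∠KRY = 113°  [△YRK]
2. ∠ERY = 67°  [linear pair at R on EK]
3. ∠REY = 66°  [△YER]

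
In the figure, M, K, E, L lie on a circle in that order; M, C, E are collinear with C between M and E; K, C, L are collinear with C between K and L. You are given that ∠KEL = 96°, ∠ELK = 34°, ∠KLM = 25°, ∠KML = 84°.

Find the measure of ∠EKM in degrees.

∠EKM = 121°

1. ∠EMK = 34°  [same arc KE]
2. ∠KEM = 25°  [same arc MK]
3. ∠EKM = 121°  [△MKE]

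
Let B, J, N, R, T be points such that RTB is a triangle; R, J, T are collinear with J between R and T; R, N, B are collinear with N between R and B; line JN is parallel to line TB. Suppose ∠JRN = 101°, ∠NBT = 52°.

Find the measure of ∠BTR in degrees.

1. ∠BRT = 101°  [J on RT, N on RB]
2. ∠RBT = 52°  [N on ray BR]
3. ∠BTR = 27°  [△RTB]

∠BTR = 27°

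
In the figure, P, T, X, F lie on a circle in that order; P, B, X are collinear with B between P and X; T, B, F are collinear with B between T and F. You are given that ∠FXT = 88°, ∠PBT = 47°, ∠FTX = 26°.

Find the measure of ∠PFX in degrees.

1. ∠TFX = 66°  [△TXF]
2. ∠FBX = 47°  [vertical angles at B]
3. ∠FPX = 26°  [same arc XF]
4. ∠FXP = 67°  [△XBF]
5. ∠PFX = 87°  [△PXF]

∠PFX = 87°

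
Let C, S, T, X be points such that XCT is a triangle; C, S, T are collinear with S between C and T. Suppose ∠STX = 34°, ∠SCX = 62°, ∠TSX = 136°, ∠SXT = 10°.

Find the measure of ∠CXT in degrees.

1. ∠CTX = 34°  [S on ray TC]
2. ∠TCX = 62°  [S on ray CT]
3. ∠CXT = 84°  [△XCT]

∠CXT = 84°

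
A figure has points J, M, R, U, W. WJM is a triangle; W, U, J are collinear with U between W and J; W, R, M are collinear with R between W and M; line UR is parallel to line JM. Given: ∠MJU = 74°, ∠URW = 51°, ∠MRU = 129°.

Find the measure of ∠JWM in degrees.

1. ∠MJW = 74°  [U on ray JW]
2. ∠JMW = 51°  [UR∥JM, corresponding at R]
3. ∠JWM = 55°  [△WJM]

∠JWM = 55°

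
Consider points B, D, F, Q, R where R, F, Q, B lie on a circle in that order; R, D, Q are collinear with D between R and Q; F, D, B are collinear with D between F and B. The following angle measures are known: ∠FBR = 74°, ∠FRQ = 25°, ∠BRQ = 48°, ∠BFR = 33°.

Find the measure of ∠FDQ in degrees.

1. ∠FQR = 74°  [same arc RF]
2. ∠BFQ = 48°  [same arc QB]
3. ∠FDQ = 58°  [△FDQ]

∠FDQ = 58°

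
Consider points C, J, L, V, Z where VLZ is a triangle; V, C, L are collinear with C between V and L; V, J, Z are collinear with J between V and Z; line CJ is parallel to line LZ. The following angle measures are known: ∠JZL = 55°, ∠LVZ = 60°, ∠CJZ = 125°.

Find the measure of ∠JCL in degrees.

1. ∠LZV = 55°  [J on ray ZV]
2. ∠VLZ = 65°  [△VLZ]
3. ∠JCV = 65°  [CJ∥LZ, corresponding at C]
4. ∠JCL = 115°  [linear pair at C on VL]

∠JCL = 115°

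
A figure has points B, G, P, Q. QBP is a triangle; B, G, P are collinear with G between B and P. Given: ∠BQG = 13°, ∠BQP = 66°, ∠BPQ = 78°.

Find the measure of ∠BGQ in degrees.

1. ∠PBQ = 36°  [△QBP]
2. ∠GBQ = 36°  [G on ray BP]
3. ∠BGQ = 131°  [△QBG]

∠BGQ = 131°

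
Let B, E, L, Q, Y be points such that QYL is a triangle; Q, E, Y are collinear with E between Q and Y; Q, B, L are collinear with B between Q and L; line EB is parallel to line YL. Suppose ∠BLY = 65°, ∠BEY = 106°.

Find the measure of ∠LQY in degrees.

1. ∠QLY = 65°  [B on ray LQ]
2. ∠BEQ = 74°  [linear pair at E on QY]
3. ∠EBQ = 65°  [EB∥YL, corresponding at B]
4. ∠BQE = 41°  [△QEB]
5. ∠LQY = 41°  [E on QY, B on QL]

∠LQY = 41°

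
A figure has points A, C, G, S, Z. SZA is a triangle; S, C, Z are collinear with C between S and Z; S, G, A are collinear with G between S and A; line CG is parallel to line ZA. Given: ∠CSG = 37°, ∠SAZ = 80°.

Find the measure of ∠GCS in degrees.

∠GCS = 63°

1. ∠ASZ = 37°  [C on SZ, G on SA]
2. ∠AZS = 63°  [△SZA]
3. ∠GCS = 63°  [CG∥ZA, corresponding at C]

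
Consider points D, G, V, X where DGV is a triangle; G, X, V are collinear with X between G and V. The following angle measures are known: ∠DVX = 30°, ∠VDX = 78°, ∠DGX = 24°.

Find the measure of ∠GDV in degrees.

1. ∠DVG = 30°  [X on ray VG]
2. ∠DGV = 24°  [X on ray GV]
3. ∠GDV = 126°  [△DGV]

∠GDV = 126°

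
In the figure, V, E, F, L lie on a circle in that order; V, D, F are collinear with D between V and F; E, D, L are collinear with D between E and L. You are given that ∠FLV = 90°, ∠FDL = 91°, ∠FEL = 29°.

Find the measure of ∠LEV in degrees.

1. ∠FVL = 29°  [same arc FL]
2. ∠LFV = 61°  [△VFL]
3. ∠LEV = 61°  [same arc VL]

∠LEV = 61°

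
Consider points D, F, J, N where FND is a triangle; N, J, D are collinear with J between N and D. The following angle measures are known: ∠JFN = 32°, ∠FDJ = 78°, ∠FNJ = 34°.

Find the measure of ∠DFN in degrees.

1. ∠FDN = 78°  [J on ray DN]
2. ∠DNF = 34°  [J on ray ND]
3. ∠DFN = 68°  [△FND]

∠DFN = 68°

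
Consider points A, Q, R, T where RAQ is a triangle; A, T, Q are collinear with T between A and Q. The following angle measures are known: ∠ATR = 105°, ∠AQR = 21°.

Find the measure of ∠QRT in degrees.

1. ∠QTR = 75°  [linear pair at T on AQ]
2. ∠RQT = 21°  [T on ray QA]
3. ∠QRT = 84°  [△RTQ]

∠QRT = 84°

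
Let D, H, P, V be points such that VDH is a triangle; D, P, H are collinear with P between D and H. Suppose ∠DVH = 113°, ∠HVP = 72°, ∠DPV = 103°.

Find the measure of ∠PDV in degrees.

1. ∠HPV = 77°  [linear pair at P on DH]
2. ∠PHV = 31°  [△VPH]
3. ∠DHV = 31°  [P on ray HD]
4. ∠HDV = 36°  [△VDH]
5. ∠PDV = 36°  [P on ray DH]

∠PDV = 36°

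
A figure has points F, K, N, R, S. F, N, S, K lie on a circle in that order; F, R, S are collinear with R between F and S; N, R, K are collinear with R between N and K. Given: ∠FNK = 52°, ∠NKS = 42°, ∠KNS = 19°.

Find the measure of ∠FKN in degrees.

∠FKN = 67°

1. ∠FSK = 52°  [same arc FK]
2. ∠KRS = 86°  [△SRK]
3. ∠KFS = 19°  [same arc SK]
4. ∠FRK = 94°  [linear pair at R on FS]
5. ∠FKN = 67°  [△FRK]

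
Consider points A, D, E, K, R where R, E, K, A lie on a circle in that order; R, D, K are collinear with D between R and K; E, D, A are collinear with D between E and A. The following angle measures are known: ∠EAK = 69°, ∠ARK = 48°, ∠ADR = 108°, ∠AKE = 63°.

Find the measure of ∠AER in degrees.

∠AER = 39°

1. ∠EAR = 24°  [△RDA]
2. ∠ARE = 117°  [cyclic REKA, opposite ∠R+∠K]
3. ∠AER = 39°  [△REA]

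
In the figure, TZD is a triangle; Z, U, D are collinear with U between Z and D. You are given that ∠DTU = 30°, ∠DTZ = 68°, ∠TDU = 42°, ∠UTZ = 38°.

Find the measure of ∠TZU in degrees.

1. ∠DUT = 108°  [△TUD]
2. ∠TUZ = 72°  [linear pair at U on ZD]
3. ∠TZU = 70°  [△TZU]

∠TZU = 70°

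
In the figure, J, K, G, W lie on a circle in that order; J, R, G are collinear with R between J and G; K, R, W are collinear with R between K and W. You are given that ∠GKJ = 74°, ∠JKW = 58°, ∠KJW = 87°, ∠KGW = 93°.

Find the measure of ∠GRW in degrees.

1. ∠GWJ = 106°  [cyclic JKGW, opposite ∠K+∠W]
2. ∠JGW = 58°  [same arc JW]
3. ∠JWK = 35°  [△JKW]
4. ∠GJW = 16°  [△JGW]
5. ∠JRW = 129°  [△JRW]
6. ∠GRW = 51°  [linear pair at R on JG]

∠GRW = 51°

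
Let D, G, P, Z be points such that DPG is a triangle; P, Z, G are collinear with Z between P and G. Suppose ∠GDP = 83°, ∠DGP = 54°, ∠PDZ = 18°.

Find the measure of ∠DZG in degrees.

1. ∠DPG = 43°  [△DPG]
2. ∠DPZ = 43°  [Z on ray PG]
3. ∠DZP = 119°  [△DPZ]
4. ∠DZG = 61°  [linear pair at Z on PG]

∠DZG = 61°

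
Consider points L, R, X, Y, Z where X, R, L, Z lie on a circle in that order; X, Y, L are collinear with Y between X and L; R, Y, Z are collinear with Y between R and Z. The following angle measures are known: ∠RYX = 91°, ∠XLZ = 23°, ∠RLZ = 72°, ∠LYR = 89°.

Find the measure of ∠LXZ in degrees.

1. ∠LYZ = 91°  [vertical angles at Y]
2. ∠LZR = 66°  [△LYZ]
3. ∠LRZ = 42°  [△RLZ]
4. ∠LXZ = 42°  [same arc LZ]

∠LXZ = 42°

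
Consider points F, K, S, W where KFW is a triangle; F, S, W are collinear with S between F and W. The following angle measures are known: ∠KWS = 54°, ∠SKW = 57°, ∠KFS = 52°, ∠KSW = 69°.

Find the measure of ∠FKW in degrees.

∠FKW = 74°

1. ∠FWK = 54°  [S on ray WF]
2. ∠KFW = 52°  [S on ray FW]
3. ∠FKW = 74°  [△KFW]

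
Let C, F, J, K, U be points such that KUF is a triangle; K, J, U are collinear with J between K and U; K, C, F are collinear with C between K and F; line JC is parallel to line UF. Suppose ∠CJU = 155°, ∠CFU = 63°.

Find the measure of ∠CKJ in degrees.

1. ∠CJK = 25°  [linear pair at J on KU]
2. ∠KFU = 63°  [C on ray FK]
3. ∠FUK = 25°  [JC∥UF, corresponding at J]
4. ∠FKU = 92°  [△KUF]
5. ∠CKJ = 92°  [J on KU, C on KF]

∠CKJ = 92°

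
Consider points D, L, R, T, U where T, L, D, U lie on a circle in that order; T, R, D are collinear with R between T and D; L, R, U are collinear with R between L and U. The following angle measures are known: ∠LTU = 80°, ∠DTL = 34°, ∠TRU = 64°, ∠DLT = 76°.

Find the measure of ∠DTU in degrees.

∠DTU = 46°

1. ∠DUL = 34°  [same arc LD]
2. ∠DRU = 116°  [linear pair at R on TD]
3. ∠DUT = 104°  [cyclic TLDU, opposite ∠L+∠U]
4. ∠TDU = 30°  [△DRU]
5. ∠DTU = 46°  [△TDU]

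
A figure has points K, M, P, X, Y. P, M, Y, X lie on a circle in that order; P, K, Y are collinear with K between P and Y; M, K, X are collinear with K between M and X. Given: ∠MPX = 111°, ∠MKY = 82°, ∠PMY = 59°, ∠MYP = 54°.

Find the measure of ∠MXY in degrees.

1. ∠MYX = 69°  [cyclic PMYX, opposite ∠P+∠Y]
2. ∠XMY = 44°  [△MKY]
3. ∠MXY = 67°  [△MYX]

∠MXY = 67°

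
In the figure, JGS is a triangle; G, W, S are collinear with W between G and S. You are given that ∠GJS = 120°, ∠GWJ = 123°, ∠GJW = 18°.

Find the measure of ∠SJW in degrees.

∠SJW = 102°

1. ∠JGW = 39°  [△JGW]
2. ∠JWS = 57°  [linear pair at W on GS]
3. ∠JGS = 39°  [W on ray GS]
4. ∠GSJ = 21°  [△JGS]
5. ∠JSW = 21°  [W on ray SG]
6. ∠SJW = 102°  [△JWS]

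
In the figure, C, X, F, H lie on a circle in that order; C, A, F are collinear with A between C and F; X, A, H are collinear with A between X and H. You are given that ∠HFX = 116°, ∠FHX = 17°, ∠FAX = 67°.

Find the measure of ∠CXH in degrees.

1. ∠FCX = 17°  [same arc XF]
2. ∠CAX = 113°  [linear pair at A on CF]
3. ∠CXH = 50°  [△CAX]

∠CXH = 50°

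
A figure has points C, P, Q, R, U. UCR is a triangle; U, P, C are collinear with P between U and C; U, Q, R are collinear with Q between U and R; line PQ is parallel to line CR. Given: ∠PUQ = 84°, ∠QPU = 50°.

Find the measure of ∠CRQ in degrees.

∠CRQ = 46°

1. ∠PQU = 46°  [△UPQ]
2. ∠PQR = 134°  [linear pair at Q on UR]
3. ∠CRQ = 46°  [PQ∥CR, co-interior at R–Q]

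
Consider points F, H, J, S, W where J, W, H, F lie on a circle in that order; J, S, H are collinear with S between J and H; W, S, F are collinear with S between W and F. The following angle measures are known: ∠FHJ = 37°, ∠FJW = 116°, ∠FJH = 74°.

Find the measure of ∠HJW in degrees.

1. ∠FWJ = 37°  [same arc JF]
2. ∠HFJ = 69°  [△JHF]
3. ∠JFW = 27°  [△JWF]
4. ∠HWJ = 111°  [cyclic JWHF, opposite ∠W+∠F]
5. ∠JHW = 27°  [same arc JW]
6. ∠HJW = 42°  [△JWH]

∠HJW = 42°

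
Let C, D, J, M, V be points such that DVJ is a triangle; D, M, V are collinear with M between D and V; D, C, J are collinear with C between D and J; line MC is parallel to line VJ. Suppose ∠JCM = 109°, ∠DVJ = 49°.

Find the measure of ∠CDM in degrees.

∠CDM = 60°

1. ∠DCM = 71°  [linear pair at C on DJ]
2. ∠CMD = 49°  [MC∥VJ, corresponding at M]
3. ∠CDM = 60°  [△DMC]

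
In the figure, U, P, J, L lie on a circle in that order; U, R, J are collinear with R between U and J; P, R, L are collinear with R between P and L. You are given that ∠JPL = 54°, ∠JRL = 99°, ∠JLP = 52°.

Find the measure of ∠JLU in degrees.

1. ∠JUL = 54°  [same arc JL]
2. ∠LJU = 29°  [△JRL]
3. ∠JLU = 97°  [△UJL]

∠JLU = 97°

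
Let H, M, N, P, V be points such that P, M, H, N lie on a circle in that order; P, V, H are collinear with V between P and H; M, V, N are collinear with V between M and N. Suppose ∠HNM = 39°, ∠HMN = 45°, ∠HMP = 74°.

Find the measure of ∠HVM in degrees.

1. ∠HPM = 39°  [same arc MH]
2. ∠MHP = 67°  [△PMH]
3. ∠HVM = 68°  [△MVH]

∠HVM = 68°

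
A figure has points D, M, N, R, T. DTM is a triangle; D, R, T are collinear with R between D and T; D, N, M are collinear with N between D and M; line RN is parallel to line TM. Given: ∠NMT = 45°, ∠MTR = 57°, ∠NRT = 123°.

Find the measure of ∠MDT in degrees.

1. ∠DMT = 45°  [N on ray MD]
2. ∠DTM = 57°  [R on ray TD]
3. ∠MDT = 78°  [△DTM]

∠MDT = 78°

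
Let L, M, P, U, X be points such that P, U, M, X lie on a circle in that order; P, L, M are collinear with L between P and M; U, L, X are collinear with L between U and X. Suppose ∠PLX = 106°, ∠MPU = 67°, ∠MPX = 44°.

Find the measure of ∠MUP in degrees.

1. ∠MLU = 106°  [vertical angles at L]
2. ∠MUX = 44°  [same arc MX]
3. ∠PMU = 30°  [△ULM]
4. ∠MUP = 83°  [△PUM]

∠MUP = 83°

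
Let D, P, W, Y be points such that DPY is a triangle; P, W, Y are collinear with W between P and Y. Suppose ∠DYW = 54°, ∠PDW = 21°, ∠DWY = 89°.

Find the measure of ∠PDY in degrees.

1. ∠DYP = 54°  [W on ray YP]
2. ∠DWP = 91°  [linear pair at W on PY]
3. ∠DPW = 68°  [△DPW]
4. ∠DPY = 68°  [W on ray PY]
5. ∠PDY = 58°  [△DPY]

∠PDY = 58°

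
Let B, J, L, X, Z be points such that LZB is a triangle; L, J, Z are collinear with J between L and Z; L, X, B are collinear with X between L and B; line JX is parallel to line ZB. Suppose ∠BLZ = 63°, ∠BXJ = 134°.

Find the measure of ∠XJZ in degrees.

∠XJZ = 109°

1. ∠JLX = 63°  [J on LZ, X on LB]
2. ∠JXL = 46°  [linear pair at X on LB]
3. ∠LJX = 71°  [△LJX]
4. ∠XJZ = 109°  [linear pair at J on LZ]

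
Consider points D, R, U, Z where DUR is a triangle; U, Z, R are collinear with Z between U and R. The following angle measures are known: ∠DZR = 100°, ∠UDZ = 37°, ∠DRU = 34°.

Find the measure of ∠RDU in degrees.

∠RDU = 83°

1. ∠DZU = 80°  [linear pair at Z on UR]
2. ∠DUZ = 63°  [△DUZ]
3. ∠DUR = 63°  [Z on ray UR]
4. ∠RDU = 83°  [△DUR]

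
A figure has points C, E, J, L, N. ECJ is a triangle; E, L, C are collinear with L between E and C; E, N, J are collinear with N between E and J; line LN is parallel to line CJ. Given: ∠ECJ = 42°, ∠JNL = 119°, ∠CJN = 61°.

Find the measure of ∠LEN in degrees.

∠LEN = 77°

1. ∠ELN = 42°  [LN∥CJ, corresponding at L]
2. ∠ENL = 61°  [linear pair at N on EJ]
3. ∠LEN = 77°  [△ELN]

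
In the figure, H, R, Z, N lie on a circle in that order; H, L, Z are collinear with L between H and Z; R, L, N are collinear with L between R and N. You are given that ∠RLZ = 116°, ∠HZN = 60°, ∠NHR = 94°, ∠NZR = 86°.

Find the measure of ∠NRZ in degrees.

1. ∠HLN = 116°  [vertical angles at L]
2. ∠HRN = 60°  [same arc HN]
3. ∠HNR = 26°  [△HRN]
4. ∠NHZ = 38°  [△HLN]
5. ∠NRZ = 38°  [same arc ZN]

∠NRZ = 38°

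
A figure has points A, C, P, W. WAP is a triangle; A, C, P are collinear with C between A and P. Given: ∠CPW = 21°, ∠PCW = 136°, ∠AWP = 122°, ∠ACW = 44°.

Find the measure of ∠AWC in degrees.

1. ∠APW = 21°  [C on ray PA]
2. ∠PAW = 37°  [△WAP]
3. ∠CAW = 37°  [C on ray AP]
4. ∠AWC = 99°  [△WAC]

∠AWC = 99°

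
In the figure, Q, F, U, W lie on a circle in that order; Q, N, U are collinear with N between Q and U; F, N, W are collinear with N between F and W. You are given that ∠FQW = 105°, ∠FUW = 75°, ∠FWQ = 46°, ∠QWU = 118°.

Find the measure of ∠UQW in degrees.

∠UQW = 33°

1. ∠QFW = 29°  [△QFW]
2. ∠QUW = 29°  [same arc QW]
3. ∠UQW = 33°  [△QUW]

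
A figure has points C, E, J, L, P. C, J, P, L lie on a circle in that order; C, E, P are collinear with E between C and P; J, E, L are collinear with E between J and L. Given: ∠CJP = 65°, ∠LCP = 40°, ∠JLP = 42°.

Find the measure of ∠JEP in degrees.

∠JEP = 67°

1. ∠LJP = 40°  [same arc PL]
2. ∠JCP = 42°  [same arc JP]
3. ∠CPJ = 73°  [△CJP]
4. ∠JEP = 67°  [△JEP]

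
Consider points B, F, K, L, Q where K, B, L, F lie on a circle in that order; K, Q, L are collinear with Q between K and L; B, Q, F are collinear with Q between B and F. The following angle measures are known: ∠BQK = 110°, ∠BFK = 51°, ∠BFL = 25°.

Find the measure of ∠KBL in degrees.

∠KBL = 104°

1. ∠BLK = 51°  [same arc KB]
2. ∠BKL = 25°  [same arc BL]
3. ∠KBL = 104°  [△KBL]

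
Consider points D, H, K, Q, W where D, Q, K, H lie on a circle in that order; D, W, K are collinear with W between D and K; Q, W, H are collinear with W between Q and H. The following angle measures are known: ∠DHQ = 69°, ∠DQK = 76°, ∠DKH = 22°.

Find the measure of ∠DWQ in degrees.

1. ∠DKQ = 69°  [same arc DQ]
2. ∠KDQ = 35°  [△DQK]
3. ∠DQH = 22°  [same arc DH]
4. ∠DWQ = 123°  [△DWQ]

∠DWQ = 123°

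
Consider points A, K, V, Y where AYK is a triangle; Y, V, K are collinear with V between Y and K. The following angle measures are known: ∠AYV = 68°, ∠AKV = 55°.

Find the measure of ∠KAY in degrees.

1. ∠AYK = 68°  [V on ray YK]
2. ∠AKY = 55°  [V on ray KY]
3. ∠KAY = 57°  [△AYK]

∠KAY = 57°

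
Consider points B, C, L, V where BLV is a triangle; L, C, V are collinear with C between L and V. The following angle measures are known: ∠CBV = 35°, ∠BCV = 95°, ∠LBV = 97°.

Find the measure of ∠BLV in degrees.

∠BLV = 33°

1. ∠BVC = 50°  [△BCV]
2. ∠BVL = 50°  [C on ray VL]
3. ∠BLV = 33°  [△BLV]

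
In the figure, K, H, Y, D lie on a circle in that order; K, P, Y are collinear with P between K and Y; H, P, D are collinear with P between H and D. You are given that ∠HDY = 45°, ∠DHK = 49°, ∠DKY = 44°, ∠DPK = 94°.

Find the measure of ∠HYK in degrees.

∠HYK = 42°

1. ∠DHY = 44°  [same arc YD]
2. ∠HPY = 94°  [vertical angles at P]
3. ∠HYK = 42°  [△HPY]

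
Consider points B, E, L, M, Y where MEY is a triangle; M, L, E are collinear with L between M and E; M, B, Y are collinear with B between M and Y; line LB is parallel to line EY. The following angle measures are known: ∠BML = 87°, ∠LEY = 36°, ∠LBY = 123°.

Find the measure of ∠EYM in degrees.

1. ∠EMY = 87°  [L on ME, B on MY]
2. ∠MEY = 36°  [L on ray EM]
3. ∠EYM = 57°  [△MEY]

∠EYM = 57°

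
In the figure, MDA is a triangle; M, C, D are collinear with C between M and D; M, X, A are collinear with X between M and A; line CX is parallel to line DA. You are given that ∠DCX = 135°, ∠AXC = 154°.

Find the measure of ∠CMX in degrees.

1. ∠MCX = 45°  [linear pair at C on MD]
2. ∠CXM = 26°  [linear pair at X on MA]
3. ∠CMX = 109°  [△MCX]

∠CMX = 109°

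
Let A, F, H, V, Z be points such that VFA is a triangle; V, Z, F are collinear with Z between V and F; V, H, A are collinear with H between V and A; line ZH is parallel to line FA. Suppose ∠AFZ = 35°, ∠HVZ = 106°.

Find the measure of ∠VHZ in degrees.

1. ∠AFV = 35°  [Z on ray FV]
2. ∠AVF = 106°  [Z on VF, H on VA]
3. ∠FAV = 39°  [△VFA]
4. ∠VHZ = 39°  [ZH∥FA, corresponding at H]

∠VHZ = 39°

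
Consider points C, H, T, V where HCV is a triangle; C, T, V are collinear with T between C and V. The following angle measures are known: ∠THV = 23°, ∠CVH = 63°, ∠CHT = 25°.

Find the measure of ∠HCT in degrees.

1. ∠HVT = 63°  [T on ray VC]
2. ∠HTV = 94°  [△HTV]
3. ∠CTH = 86°  [linear pair at T on CV]
4. ∠HCT = 69°  [△HCT]

∠HCT = 69°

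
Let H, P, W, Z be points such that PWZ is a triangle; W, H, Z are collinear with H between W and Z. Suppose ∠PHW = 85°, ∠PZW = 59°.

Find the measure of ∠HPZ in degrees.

1. ∠PHZ = 95°  [linear pair at H on WZ]
2. ∠HZP = 59°  [H on ray ZW]
3. ∠HPZ = 26°  [△PHZ]

∠HPZ = 26°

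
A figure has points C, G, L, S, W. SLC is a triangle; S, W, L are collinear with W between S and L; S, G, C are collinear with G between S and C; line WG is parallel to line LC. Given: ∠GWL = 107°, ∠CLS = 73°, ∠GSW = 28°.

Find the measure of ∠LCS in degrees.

1. ∠GWS = 73°  [linear pair at W on SL]
2. ∠SGW = 79°  [△SWG]
3. ∠LCS = 79°  [WG∥LC, corresponding at G]

∠LCS = 79°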